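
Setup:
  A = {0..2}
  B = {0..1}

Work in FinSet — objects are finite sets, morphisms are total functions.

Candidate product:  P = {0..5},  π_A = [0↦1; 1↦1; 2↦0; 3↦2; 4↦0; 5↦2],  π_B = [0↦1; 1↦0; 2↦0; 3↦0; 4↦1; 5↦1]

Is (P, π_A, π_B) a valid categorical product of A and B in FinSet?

Answer: VALID PRODUCT

Work:
|A|·|B| = 3·2 = 6;  |P| = 6
Check the pairing map k ↦ (π_A(k), π_B(k)):
  0 ↦ (1,1)
  1 ↦ (1,0)
  2 ↦ (0,0)
  3 ↦ (2,0)
  4 ↦ (0,1)
  5 ↦ (2,1)
distinct pairs in image: 6 / 6 needed
  → bijection onto A×B; projections well-typed.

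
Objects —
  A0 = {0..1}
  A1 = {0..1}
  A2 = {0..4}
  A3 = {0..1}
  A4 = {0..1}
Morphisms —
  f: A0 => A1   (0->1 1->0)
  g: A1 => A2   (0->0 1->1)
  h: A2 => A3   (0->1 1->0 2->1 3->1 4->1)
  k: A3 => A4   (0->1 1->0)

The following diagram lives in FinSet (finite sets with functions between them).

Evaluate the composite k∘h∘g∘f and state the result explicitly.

  0 f=>1 g=>1 h=>0 k=>1
  1 f=>0 g=>0 h=>1 k=>0
⟦path⟧: (0->1 1->0)

Answer: (0->1 1->0)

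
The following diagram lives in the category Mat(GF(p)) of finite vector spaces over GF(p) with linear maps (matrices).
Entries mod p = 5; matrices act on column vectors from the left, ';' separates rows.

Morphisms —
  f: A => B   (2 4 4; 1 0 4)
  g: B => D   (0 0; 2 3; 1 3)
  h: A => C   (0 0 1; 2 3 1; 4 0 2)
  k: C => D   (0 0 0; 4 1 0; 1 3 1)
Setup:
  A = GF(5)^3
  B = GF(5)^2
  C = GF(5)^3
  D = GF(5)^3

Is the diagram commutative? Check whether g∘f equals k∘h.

Answer: COMMUTES

Trace:
Along f;g (path 1):
  e0=⟨1,0,0⟩ f=>⟨2,1⟩ g=>⟨0,2,0⟩
  e1=⟨0,1,0⟩ f=>⟨4,0⟩ g=>⟨0,3,4⟩
  e2=⟨0,0,1⟩ f=>⟨4,4⟩ g=>⟨0,0,1⟩
  composite₁ = (0 0 0; 2 3 0; 0 4 1)
Along h;k (path 2):
  e0=⟨1,0,0⟩ h=>⟨0,2,4⟩ k=>⟨0,2,0⟩
  e1=⟨0,1,0⟩ h=>⟨0,3,0⟩ k=>⟨0,3,4⟩
  e2=⟨0,0,1⟩ h=>⟨1,1,2⟩ k=>⟨0,0,1⟩
  composite₂ = (0 0 0; 2 3 0; 0 4 1)
Equal? same morphism ✓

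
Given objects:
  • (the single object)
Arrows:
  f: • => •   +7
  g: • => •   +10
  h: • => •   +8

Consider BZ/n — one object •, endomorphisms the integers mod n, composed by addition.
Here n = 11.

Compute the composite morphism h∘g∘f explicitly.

Answer: +3

Derivation:
  0 +7≡7 +10≡6 +8≡3  (mod 11)
⟦path⟧: +3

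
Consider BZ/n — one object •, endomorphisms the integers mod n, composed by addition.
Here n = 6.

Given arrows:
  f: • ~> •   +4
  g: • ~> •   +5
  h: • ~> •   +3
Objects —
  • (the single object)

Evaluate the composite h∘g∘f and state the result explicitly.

Answer: +0

Derivation:
  0 +4≡4 +5≡3 +3≡0  (mod 6)
result: +0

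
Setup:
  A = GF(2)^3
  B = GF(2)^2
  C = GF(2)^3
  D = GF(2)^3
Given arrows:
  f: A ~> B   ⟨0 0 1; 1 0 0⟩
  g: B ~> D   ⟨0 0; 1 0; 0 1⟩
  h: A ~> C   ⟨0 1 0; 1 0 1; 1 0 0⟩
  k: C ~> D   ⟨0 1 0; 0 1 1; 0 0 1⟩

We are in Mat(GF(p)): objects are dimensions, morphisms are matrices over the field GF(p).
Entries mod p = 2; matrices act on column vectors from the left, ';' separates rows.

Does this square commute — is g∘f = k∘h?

Along f;g (path 1):
  e0=[1,0,0] f~>[0,1] g~>[0,0,1]
  e1=[0,1,0] f~>[0,0] g~>[0,0,0]
  e2=[0,0,1] f~>[1,0] g~>[0,1,0]
  ⟦path⟧₁ = ⟨0 0 0; 0 0 1; 1 0 0⟩
Along h;k (path 2):
  e0=[1,0,0] h~>[0,1,1] k~>[1,0,1]
  e1=[0,1,0] h~>[1,0,0] k~>[0,0,0]
  e2=[0,0,1] h~>[0,1,0] k~>[1,1,0]
  ⟦path⟧₂ = ⟨1 0 1; 0 0 1; 1 0 0⟩
Equal? distinct morphisms ✗

Answer: DOES NOT COMMUTE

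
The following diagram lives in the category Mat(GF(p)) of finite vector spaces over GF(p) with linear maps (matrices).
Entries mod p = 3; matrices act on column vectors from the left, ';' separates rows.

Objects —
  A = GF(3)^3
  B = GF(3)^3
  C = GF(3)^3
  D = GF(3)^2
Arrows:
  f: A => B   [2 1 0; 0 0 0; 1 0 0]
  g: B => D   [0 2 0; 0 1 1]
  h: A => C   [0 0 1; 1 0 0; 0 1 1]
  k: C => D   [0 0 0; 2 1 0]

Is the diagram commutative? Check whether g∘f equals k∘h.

Path 1 = f;g:
  e0=(1,0,0) f=>(2,0,1) g=>(0,1)
  e1=(0,1,0) f=>(1,0,0) g=>(0,0)
  e2=(0,0,1) f=>(0,0,0) g=>(0,0)
  ⟦path⟧₁ = [0 0 0; 1 0 0]
Path 2 = h;k:
  e0=(1,0,0) h=>(0,1,0) k=>(0,1)
  e1=(0,1,0) h=>(0,0,1) k=>(0,0)
  e2=(0,0,1) h=>(1,0,1) k=>(0,2)
  ⟦path⟧₂ = [0 0 0; 1 0 2]
Equal? NO — does not commute

Answer: DOES NOT COMMUTE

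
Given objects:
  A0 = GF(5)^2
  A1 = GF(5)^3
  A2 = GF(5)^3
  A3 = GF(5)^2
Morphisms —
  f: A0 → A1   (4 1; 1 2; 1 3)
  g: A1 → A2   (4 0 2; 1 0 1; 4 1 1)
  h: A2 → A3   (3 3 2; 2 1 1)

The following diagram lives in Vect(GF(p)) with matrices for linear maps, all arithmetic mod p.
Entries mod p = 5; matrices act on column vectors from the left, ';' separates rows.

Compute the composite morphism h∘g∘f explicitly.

Answer: (0 0; 4 3)

Work:
  e0=(1,0) f→(4,1,1) g→(3,0,3) h→(0,4)
  e1=(0,1) f→(1,2,3) g→(0,4,4) h→(0,3)
⟦path⟧: (0 0; 4 3)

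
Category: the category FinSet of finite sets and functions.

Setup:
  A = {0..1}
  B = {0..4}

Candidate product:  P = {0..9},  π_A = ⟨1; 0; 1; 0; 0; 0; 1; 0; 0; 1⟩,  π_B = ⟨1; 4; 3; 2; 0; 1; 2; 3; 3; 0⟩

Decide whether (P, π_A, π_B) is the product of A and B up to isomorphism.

|A|·|B| = 2·5 = 10;  |P| = 10
Check the pairing map k ↦ (π_A(k), π_B(k)):
  0 ↦ (1,1)
  1 ↦ (0,4)
  2 ↦ (1,3)
  3 ↦ (0,2)
  4 ↦ (0,0)
  5 ↦ (0,1)
  6 ↦ (1,2)
  7 ↦ (0,3)
  8 ↦ (0,3)  ✗ repeats pair of k=7
  9 ↦ (1,0)
distinct pairs in image: 9 / 10 needed
  → (0,3) hit at k=7 and k=8

Answer: NOT A VALID PRODUCT — duplicate pair at indices 8,7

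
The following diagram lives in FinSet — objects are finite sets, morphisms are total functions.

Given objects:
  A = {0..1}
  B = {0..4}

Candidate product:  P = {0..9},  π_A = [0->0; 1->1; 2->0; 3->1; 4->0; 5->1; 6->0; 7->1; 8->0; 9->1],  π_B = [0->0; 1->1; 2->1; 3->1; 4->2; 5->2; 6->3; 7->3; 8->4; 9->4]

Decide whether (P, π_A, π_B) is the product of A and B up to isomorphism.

Answer: NOT A VALID PRODUCT — duplicate pair at indices 3,1

Derivation:
|A|·|B| = 2·5 = 10;  |P| = 10
Check the pairing map k ↦ (π_A(k), π_B(k)):
  0 -> (0,0)
  1 -> (1,1)
  2 -> (0,1)
  3 -> (1,1)  ✗ repeats pair of k=1
  4 -> (0,2)
  5 -> (1,2)
  6 -> (0,3)
  7 -> (1,3)
  8 -> (0,4)
  9 -> (1,4)
distinct pairs in image: 9 / 10 needed
  → (1,1) hit at k=1 and k=3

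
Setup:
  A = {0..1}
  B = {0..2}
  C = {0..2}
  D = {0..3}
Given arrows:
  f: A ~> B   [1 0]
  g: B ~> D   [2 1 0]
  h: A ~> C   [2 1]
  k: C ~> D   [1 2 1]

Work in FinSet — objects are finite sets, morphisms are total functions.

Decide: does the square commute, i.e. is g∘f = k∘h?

Answer: COMMUTES

Trace:
1) trace f;g:
  0 f~>1 g~>1
  1 f~>0 g~>2
  composite₁ = [1 2]
2) trace h;k:
  0 h~>2 k~>1
  1 h~>1 k~>2
  composite₂ = [1 2]
Equal? equal; square commutes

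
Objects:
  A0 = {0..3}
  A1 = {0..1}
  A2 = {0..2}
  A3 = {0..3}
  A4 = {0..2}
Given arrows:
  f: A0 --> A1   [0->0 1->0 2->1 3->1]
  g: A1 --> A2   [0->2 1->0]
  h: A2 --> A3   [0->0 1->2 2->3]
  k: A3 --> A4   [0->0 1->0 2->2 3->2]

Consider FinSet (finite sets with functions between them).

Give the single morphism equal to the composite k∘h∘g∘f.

  0 f-->0 g-->2 h-->3 k-->2
  1 f-->0 g-->2 h-->3 k-->2
  2 f-->1 g-->0 h-->0 k-->0
  3 f-->1 g-->0 h-->0 k-->0
composite: [0->2 1->2 2->0 3->0]

Answer: [0->2 1->2 2->0 3->0]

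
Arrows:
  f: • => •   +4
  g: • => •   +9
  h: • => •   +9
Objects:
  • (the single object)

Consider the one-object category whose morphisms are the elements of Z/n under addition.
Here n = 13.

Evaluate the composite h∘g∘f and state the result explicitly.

Answer: +9

Trace:
  0 +4≡4 +9≡0 +9≡9  (mod 13)
composite: +9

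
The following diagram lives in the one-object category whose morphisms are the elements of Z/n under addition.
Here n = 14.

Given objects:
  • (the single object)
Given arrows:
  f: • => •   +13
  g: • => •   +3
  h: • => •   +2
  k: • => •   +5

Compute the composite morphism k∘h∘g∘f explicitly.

  0 +13≡13 +3≡2 +2≡4 +5≡9  (mod 14)
result: +9

Answer: +9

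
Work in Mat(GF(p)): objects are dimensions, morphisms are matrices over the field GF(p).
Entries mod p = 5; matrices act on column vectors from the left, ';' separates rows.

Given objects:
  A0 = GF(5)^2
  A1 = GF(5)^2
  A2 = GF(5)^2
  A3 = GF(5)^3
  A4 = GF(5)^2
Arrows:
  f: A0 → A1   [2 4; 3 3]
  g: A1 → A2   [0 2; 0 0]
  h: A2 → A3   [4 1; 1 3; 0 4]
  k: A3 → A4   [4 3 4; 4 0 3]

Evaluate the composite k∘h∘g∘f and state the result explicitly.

Answer: [4 4; 1 1]

Trace:
  e0=(1,0) f→(2,3) g→(1,0) h→(4,1,0) k→(4,1)
  e1=(0,1) f→(4,3) g→(1,0) h→(4,1,0) k→(4,1)
⟦path⟧: [4 4; 1 1]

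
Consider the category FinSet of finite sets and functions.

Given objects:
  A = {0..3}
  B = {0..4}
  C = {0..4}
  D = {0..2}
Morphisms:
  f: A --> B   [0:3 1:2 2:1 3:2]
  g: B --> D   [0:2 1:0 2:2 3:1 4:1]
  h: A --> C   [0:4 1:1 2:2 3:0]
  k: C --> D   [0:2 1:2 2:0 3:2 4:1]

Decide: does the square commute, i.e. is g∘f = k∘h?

Answer: COMMUTES

Derivation:
1) trace f;g:
  0 f-->3 g-->1
  1 f-->2 g-->2
  2 f-->1 g-->0
  3 f-->2 g-->2
  composite₁ = [0:1 1:2 2:0 3:2]
2) trace h;k:
  0 h-->4 k-->1
  1 h-->1 k-->2
  2 h-->2 k-->0
  3 h-->0 k-->2
  composite₂ = [0:1 1:2 2:0 3:2]
Equal? YES — commutes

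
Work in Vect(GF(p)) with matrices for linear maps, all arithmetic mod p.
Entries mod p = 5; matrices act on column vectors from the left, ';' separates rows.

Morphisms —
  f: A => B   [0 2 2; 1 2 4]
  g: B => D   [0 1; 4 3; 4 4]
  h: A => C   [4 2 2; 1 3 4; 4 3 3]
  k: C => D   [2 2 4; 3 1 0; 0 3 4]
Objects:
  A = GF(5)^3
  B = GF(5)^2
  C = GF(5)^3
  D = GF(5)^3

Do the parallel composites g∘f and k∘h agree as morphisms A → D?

1) trace f;g:
  e0=⟨1,0,0⟩ f=>⟨0,1⟩ g=>⟨1,3,4⟩
  e1=⟨0,1,0⟩ f=>⟨2,2⟩ g=>⟨2,4,1⟩
  e2=⟨0,0,1⟩ f=>⟨2,4⟩ g=>⟨4,0,4⟩
  composite₁ = [1 2 4; 3 4 0; 4 1 4]
2) trace h;k:
  e0=⟨1,0,0⟩ h=>⟨4,1,4⟩ k=>⟨1,3,4⟩
  e1=⟨0,1,0⟩ h=>⟨2,3,3⟩ k=>⟨2,4,1⟩
  e2=⟨0,0,1⟩ h=>⟨2,4,3⟩ k=>⟨4,0,4⟩
  composite₂ = [1 2 4; 3 4 0; 4 1 4]
Equal? equal; square commutes

Answer: COMMUTES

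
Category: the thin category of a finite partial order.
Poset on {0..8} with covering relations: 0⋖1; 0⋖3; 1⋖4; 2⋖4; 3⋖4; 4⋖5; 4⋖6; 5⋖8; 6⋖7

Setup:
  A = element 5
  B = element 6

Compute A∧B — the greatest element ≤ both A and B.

Common predecessors of 5,6: {0,1,2,3,4}
  0 ≤ 4
  1 ≤ 4
  2 ≤ 4
  3 ≤ 4
  4 ≤ 4
glb = 4

Answer: A∧B = 4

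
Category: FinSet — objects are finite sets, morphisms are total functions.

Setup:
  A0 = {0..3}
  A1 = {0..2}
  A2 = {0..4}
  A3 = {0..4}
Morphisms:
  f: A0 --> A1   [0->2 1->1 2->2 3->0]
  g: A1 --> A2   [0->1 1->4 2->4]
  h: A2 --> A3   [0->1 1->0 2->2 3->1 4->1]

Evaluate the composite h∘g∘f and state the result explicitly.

Answer: [0->1 1->1 2->1 3->0]

Trace:
  0 f-->2 g-->4 h-->1
  1 f-->1 g-->4 h-->1
  2 f-->2 g-->4 h-->1
  3 f-->0 g-->1 h-->0
⟦path⟧: [0->1 1->1 2->1 3->0]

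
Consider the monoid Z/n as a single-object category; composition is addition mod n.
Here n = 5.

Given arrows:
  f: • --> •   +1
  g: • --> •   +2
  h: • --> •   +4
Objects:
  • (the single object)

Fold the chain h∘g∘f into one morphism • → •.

  0 +1≡1 +2≡3 +4≡2  (mod 5)
result: +2

Answer: +2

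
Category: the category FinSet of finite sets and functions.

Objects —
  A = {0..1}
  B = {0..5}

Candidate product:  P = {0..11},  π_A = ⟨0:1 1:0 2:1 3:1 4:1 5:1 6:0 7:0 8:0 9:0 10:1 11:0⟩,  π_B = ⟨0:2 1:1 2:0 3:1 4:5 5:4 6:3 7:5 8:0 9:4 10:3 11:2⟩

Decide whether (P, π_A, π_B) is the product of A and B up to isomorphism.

|A|·|B| = 2·6 = 12;  |P| = 12
Check the pairing map k ↦ (π_A(k), π_B(k)):
  0 : (1,2)
  1 : (0,1)
  2 : (1,0)
  3 : (1,1)
  4 : (1,5)
  5 : (1,4)
  6 : (0,3)
  7 : (0,5)
  8 : (0,0)
  9 : (0,4)
  10 : (1,3)
  11 : (0,2)
distinct pairs in image: 12 / 12 needed
  → bijection onto A×B; projections well-typed.

Answer: VALID PRODUCT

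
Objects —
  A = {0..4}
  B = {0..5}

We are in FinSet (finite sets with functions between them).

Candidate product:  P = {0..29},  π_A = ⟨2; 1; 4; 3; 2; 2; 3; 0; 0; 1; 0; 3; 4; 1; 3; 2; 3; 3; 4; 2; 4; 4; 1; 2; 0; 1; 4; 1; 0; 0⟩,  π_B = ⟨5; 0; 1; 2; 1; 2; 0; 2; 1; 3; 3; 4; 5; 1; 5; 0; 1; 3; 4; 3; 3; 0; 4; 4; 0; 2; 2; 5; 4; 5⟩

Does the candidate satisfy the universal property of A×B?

Answer: VALID PRODUCT

Trace:
|A|·|B| = 5·6 = 30;  |P| = 30
Check the pairing map k ↦ (π_A(k), π_B(k)):
  0 ↦ (2,5)
  1 ↦ (1,0)
  2 ↦ (4,1)
  3 ↦ (3,2)
  4 ↦ (2,1)
  5 ↦ (2,2)
  6 ↦ (3,0)
  7 ↦ (0,2)
  8 ↦ (0,1)
  9 ↦ (1,3)
  10 ↦ (0,3)
  11 ↦ (3,4)
  12 ↦ (4,5)
  13 ↦ (1,1)
  14 ↦ (3,5)
  15 ↦ (2,0)
  16 ↦ (3,1)
  17 ↦ (3,3)
  18 ↦ (4,4)
  19 ↦ (2,3)
  20 ↦ (4,3)
  21 ↦ (4,0)
  22 ↦ (1,4)
  23 ↦ (2,4)
  24 ↦ (0,0)
  25 ↦ (1,2)
  26 ↦ (4,2)
  27 ↦ (1,5)
  28 ↦ (0,4)
  29 ↦ (0,5)
distinct pairs in image: 30 / 30 needed
  → bijection onto A×B; projections well-typed.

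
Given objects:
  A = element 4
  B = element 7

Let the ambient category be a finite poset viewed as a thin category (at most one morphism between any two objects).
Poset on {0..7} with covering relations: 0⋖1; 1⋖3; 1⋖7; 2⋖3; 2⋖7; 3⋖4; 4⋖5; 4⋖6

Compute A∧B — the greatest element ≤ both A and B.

Answer: NO MEET EXISTS

Trace:
Lower bounds of A=4 and B=7: {0,1,2}
  maximal lower bounds 1 and 2 are incomparable: neither 1⊑2 nor 2⊑1
→ no greatest lower bound exists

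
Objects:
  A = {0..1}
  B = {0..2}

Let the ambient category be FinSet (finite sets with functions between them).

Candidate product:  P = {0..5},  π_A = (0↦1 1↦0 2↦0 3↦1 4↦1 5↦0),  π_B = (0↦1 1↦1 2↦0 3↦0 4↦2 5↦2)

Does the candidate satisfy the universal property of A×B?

Answer: VALID PRODUCT

Trace:
|A|·|B| = 2·3 = 6;  |P| = 6
Check the pairing map k ↦ (π_A(k), π_B(k)):
  0 ↦ (1,1)
  1 ↦ (0,1)
  2 ↦ (0,0)
  3 ↦ (1,0)
  4 ↦ (1,2)
  5 ↦ (0,2)
distinct pairs in image: 6 / 6 needed
  → bijection onto A×B; projections well-typed.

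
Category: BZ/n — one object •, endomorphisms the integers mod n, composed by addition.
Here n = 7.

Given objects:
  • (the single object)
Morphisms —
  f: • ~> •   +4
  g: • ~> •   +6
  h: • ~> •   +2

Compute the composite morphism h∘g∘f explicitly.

Answer: +5

Trace:
  0 +4≡4 +6≡3 +2≡5  (mod 7)
composite: +5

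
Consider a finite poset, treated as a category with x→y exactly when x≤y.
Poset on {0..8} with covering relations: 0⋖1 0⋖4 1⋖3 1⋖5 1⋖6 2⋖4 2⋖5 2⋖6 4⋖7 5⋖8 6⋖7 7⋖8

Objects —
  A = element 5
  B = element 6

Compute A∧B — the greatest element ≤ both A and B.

Answer: NO MEET EXISTS

Derivation:
{x : x<=A ∧ x<=B} = {0,1,2}  (A=5, B=6)
  maximal lower bounds 1 and 2 are incomparable: neither 1<=2 nor 2<=1
→ no greatest lower bound exists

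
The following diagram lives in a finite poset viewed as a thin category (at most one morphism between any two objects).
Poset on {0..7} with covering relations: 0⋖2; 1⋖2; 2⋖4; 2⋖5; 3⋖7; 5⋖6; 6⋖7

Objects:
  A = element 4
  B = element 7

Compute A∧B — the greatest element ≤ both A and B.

Lower bounds of A=4 and B=7: {0,1,2}
  0 <= 2
  1 <= 2
  2 <= 2
glb = 2

Answer: A∧B = 2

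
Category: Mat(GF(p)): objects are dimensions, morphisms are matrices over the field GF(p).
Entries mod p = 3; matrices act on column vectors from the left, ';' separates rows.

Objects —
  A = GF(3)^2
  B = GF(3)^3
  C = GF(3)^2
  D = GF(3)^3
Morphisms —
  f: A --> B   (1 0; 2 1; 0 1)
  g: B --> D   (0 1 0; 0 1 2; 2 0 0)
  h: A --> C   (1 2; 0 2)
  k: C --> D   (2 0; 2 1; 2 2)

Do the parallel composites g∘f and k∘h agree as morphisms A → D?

Path 1 = f;g:
  e0=[1,0] f-->[1,2,0] g-->[2,2,2]
  e1=[0,1] f-->[0,1,1] g-->[1,0,0]
  ⟦path⟧₁ = (2 1; 2 0; 2 0)
Path 2 = h;k:
  e0=[1,0] h-->[1,0] k-->[2,2,2]
  e1=[0,1] h-->[2,2] k-->[1,0,2]
  ⟦path⟧₂ = (2 1; 2 0; 2 2)
Equal? differ; not commutative

Answer: DOES NOT COMMUTE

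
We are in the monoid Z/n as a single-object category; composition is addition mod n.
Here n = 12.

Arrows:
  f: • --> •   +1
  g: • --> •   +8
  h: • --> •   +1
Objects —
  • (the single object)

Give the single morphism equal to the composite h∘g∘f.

Answer: +10

Work:
  0 +1≡1 +8≡9 +1≡10  (mod 12)
⟦path⟧: +10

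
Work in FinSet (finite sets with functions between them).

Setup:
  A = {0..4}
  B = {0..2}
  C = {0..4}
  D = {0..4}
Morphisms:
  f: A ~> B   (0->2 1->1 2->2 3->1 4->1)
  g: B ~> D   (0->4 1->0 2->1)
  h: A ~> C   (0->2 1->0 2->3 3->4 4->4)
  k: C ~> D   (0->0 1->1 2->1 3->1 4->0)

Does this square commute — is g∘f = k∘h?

Along f;g (path 1):
  0 f~>2 g~>1
  1 f~>1 g~>0
  2 f~>2 g~>1
  3 f~>1 g~>0
  4 f~>1 g~>0
  result₁ = (0->1 1->0 2->1 3->0 4->0)
Along h;k (path 2):
  0 h~>2 k~>1
  1 h~>0 k~>0
  2 h~>3 k~>1
  3 h~>4 k~>0
  4 h~>4 k~>0
  result₂ = (0->1 1->0 2->1 3->0 4->0)
Equal? same morphism ✓

Answer: COMMUTES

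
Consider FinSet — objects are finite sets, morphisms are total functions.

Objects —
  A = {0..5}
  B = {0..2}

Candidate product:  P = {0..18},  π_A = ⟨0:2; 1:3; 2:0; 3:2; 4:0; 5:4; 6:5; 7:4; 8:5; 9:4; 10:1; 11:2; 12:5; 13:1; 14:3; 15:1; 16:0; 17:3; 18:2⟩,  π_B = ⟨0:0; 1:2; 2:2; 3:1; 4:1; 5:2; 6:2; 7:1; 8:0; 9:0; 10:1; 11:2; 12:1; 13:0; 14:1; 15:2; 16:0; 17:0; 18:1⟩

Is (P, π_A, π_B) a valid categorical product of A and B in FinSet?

Answer: NOT A VALID PRODUCT — |P|=19 ≠ |A|·|B|=18

Trace:
|A|·|B| = 6·3 = 18;  |P| = 19
  → cardinalities differ; no bijection possible.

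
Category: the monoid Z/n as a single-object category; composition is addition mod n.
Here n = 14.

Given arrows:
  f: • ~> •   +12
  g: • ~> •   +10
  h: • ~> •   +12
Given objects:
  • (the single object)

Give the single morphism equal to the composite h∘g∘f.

Answer: +6

Trace:
  0 +12≡12 +10≡8 +12≡6  (mod 14)
⟦path⟧: +6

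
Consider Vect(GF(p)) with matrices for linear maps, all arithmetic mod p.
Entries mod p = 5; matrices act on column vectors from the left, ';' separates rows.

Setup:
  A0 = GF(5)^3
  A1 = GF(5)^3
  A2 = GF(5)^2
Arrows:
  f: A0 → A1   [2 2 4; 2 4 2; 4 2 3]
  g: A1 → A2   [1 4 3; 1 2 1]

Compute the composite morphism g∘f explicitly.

Answer: [2 4 1; 0 2 1]

Work:
  e0=⟨1,0,0⟩ f→⟨2,2,4⟩ g→⟨2,0⟩
  e1=⟨0,1,0⟩ f→⟨2,4,2⟩ g→⟨4,2⟩
  e2=⟨0,0,1⟩ f→⟨4,2,3⟩ g→⟨1,1⟩
composite: [2 4 1; 0 2 1]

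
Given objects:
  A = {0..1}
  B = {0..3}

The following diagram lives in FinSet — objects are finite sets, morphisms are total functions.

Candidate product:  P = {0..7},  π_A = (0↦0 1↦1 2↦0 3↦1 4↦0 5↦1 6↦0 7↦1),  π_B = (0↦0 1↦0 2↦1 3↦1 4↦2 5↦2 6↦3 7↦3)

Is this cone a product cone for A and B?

Answer: VALID PRODUCT

Trace:
|A|·|B| = 2·4 = 8;  |P| = 8
Check the pairing map k ↦ (π_A(k), π_B(k)):
  0 ↦ (0,0)
  1 ↦ (1,0)
  2 ↦ (0,1)
  3 ↦ (1,1)
  4 ↦ (0,2)
  5 ↦ (1,2)
  6 ↦ (0,3)
  7 ↦ (1,3)
distinct pairs in image: 8 / 8 needed
  → bijection onto A×B; projections well-typed.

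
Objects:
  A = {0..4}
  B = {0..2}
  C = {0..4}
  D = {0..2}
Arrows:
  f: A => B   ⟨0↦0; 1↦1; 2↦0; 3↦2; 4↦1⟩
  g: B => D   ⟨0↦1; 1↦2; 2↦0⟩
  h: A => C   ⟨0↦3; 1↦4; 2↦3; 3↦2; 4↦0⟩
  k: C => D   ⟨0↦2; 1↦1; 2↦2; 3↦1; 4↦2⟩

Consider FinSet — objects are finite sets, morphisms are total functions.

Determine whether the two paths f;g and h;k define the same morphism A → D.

Answer: DOES NOT COMMUTE

Work:
1) trace f;g:
  0 f=>0 g=>1
  1 f=>1 g=>2
  2 f=>0 g=>1
  3 f=>2 g=>0
  4 f=>1 g=>2
  ⟦path⟧₁ = ⟨0↦1; 1↦2; 2↦1; 3↦0; 4↦2⟩
2) trace h;k:
  0 h=>3 k=>1
  1 h=>4 k=>2
  2 h=>3 k=>1
  3 h=>2 k=>2
  4 h=>0 k=>2
  ⟦path⟧₂ = ⟨0↦1; 1↦2; 2↦1; 3↦2; 4↦2⟩
Equal? NO — does not commute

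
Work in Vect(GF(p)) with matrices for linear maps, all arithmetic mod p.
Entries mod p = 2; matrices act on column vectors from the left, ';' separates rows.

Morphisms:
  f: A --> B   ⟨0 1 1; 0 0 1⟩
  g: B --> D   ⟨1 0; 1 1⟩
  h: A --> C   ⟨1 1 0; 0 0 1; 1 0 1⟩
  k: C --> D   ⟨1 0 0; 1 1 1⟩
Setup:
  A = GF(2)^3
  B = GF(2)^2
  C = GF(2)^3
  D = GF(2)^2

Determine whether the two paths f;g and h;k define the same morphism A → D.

Answer: DOES NOT COMMUTE

Derivation:
Along f;g (path 1):
  e0=[1,0,0] f-->[0,0] g-->[0,0]
  e1=[0,1,0] f-->[1,0] g-->[1,1]
  e2=[0,0,1] f-->[1,1] g-->[1,0]
  composite₁ = ⟨0 1 1; 0 1 0⟩
Along h;k (path 2):
  e0=[1,0,0] h-->[1,0,1] k-->[1,0]
  e1=[0,1,0] h-->[1,0,0] k-->[1,1]
  e2=[0,0,1] h-->[0,1,1] k-->[0,0]
  composite₂ = ⟨1 1 0; 0 1 0⟩
Equal? distinct morphisms ✗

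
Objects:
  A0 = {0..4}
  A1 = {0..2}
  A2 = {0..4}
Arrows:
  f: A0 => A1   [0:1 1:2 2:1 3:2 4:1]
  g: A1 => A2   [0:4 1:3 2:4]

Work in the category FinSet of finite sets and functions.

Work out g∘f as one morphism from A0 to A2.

Answer: [0:3 1:4 2:3 3:4 4:3]

Work:
  0 f=>1 g=>3
  1 f=>2 g=>4
  2 f=>1 g=>3
  3 f=>2 g=>4
  4 f=>1 g=>3
⟦path⟧: [0:3 1:4 2:3 3:4 4:3]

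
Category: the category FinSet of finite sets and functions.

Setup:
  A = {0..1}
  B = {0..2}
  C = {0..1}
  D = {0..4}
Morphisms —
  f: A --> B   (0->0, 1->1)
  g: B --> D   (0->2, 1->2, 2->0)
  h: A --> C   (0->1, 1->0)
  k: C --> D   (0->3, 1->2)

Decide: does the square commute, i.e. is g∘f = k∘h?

Answer: DOES NOT COMMUTE

Derivation:
1) trace f;g:
  0 f-->0 g-->2
  1 f-->1 g-->2
  result₁ = (0->2, 1->2)
2) trace h;k:
  0 h-->1 k-->2
  1 h-->0 k-->3
  result₂ = (0->2, 1->3)
Equal? distinct morphisms ✗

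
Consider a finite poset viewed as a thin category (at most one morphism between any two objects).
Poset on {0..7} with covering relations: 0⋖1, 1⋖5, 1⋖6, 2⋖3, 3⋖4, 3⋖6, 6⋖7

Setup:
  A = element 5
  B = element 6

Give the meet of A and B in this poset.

Answer: A∧B = 1

Trace:
Lower bounds of A=5 and B=6: {0,1}
  0 ⊑ 1
  1 ⊑ 1
glb = 1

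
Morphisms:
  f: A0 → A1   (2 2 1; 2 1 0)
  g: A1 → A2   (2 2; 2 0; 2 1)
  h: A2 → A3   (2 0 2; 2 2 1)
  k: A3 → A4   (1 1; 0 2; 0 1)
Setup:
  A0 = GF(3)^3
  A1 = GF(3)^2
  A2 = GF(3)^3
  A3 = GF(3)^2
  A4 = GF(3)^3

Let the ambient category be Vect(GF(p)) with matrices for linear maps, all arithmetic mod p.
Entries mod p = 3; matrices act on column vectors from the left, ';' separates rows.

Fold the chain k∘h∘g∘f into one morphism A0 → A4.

  e0=⟨1,0,0⟩ f→⟨2,2⟩ g→⟨2,1,0⟩ h→⟨1,0⟩ k→⟨1,0,0⟩
  e1=⟨0,1,0⟩ f→⟨2,1⟩ g→⟨0,1,2⟩ h→⟨1,1⟩ k→⟨2,2,1⟩
  e2=⟨0,0,1⟩ f→⟨1,0⟩ g→⟨2,2,2⟩ h→⟨2,1⟩ k→⟨0,2,1⟩
composite: (1 2 0; 0 2 2; 0 1 1)

Answer: (1 2 0; 0 2 2; 0 1 1)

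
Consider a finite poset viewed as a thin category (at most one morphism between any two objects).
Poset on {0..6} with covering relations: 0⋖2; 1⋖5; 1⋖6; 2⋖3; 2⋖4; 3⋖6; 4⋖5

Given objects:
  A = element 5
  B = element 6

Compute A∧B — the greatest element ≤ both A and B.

Lower bounds of A=5 and B=6: {0,1,2}
  maximal lower bounds 1 and 2 are incomparable: neither 1<=2 nor 2<=1
→ no greatest lower bound exists

Answer: NO MEET EXISTS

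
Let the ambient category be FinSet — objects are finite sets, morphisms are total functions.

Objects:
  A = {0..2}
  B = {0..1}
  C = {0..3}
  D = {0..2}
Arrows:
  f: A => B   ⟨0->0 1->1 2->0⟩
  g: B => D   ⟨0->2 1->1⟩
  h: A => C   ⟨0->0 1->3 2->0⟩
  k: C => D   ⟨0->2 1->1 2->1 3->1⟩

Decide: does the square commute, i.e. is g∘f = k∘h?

Answer: COMMUTES

Derivation:
1) trace f;g:
  0 f=>0 g=>2
  1 f=>1 g=>1
  2 f=>0 g=>2
  result₁ = ⟨0->2 1->1 2->2⟩
2) trace h;k:
  0 h=>0 k=>2
  1 h=>3 k=>1
  2 h=>0 k=>2
  result₂ = ⟨0->2 1->1 2->2⟩
Equal? equal; square commutes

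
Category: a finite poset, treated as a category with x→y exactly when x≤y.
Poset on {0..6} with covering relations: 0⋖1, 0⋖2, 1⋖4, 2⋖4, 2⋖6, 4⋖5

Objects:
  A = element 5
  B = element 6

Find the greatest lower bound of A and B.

Answer: A∧B = 2

Work:
Common predecessors of 5,6: {0,2}
  0 <= 2
  2 <= 2
glb = 2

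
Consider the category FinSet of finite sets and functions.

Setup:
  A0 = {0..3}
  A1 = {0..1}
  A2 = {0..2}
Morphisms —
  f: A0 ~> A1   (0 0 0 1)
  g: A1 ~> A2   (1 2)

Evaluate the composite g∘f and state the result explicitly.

Answer: (1 1 1 2)

Derivation:
  0 f~>0 g~>1
  1 f~>0 g~>1
  2 f~>0 g~>1
  3 f~>1 g~>2
composite: (1 1 1 2)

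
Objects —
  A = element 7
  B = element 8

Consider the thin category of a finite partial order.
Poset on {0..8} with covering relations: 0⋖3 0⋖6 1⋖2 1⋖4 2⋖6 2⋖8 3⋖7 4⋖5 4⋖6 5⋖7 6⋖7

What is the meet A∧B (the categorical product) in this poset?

Lower bounds of A=7 and B=8: {1,2}
  1 <= 2
  2 <= 2
glb = 2

Answer: A∧B = 2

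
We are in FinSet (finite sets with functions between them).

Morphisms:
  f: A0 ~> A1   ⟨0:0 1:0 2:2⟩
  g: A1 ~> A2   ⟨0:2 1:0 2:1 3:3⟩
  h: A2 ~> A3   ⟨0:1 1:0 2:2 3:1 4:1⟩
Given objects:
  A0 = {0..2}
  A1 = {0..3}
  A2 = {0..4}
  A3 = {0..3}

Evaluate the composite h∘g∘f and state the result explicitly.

  0 f~>0 g~>2 h~>2
  1 f~>0 g~>2 h~>2
  2 f~>2 g~>1 h~>0
result: ⟨0:2 1:2 2:0⟩

Answer: ⟨0:2 1:2 2:0⟩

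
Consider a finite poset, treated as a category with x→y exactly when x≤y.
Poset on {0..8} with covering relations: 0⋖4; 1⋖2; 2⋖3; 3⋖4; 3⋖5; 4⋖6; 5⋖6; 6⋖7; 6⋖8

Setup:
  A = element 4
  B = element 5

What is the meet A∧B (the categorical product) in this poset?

{x : x⊑A ∧ x⊑B} = {1,2,3}  (A=4, B=5)
  1 ⊑ 3
  2 ⊑ 3
  3 ⊑ 3
glb = 3

Answer: A∧B = 3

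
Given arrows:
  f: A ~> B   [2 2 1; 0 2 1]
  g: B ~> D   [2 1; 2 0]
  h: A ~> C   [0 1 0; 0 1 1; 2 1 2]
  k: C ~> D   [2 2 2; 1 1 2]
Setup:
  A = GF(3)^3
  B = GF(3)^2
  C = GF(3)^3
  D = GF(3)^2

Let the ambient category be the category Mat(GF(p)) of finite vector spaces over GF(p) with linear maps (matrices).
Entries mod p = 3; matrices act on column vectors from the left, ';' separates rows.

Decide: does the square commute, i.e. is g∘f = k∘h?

Path 1 = f;g:
  e0=(1,0,0) f~>(2,0) g~>(1,1)
  e1=(0,1,0) f~>(2,2) g~>(0,1)
  e2=(0,0,1) f~>(1,1) g~>(0,2)
  ⟦path⟧₁ = [1 0 0; 1 1 2]
Path 2 = h;k:
  e0=(1,0,0) h~>(0,0,2) k~>(1,1)
  e1=(0,1,0) h~>(1,1,1) k~>(0,1)
  e2=(0,0,1) h~>(0,1,2) k~>(0,2)
  ⟦path⟧₂ = [1 0 0; 1 1 2]
Equal? YES — commutes

Answer: COMMUTES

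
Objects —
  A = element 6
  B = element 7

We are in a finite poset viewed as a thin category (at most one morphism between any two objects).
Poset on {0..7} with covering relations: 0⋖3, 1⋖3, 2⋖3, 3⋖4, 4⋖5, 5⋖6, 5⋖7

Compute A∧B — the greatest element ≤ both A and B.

Lower bounds of A=6 and B=7: {0,1,2,3,4,5}
  0 ⊑ 5
  1 ⊑ 5
  2 ⊑ 5
  3 ⊑ 5
  4 ⊑ 5
  5 ⊑ 5
glb = 5

Answer: A∧B = 5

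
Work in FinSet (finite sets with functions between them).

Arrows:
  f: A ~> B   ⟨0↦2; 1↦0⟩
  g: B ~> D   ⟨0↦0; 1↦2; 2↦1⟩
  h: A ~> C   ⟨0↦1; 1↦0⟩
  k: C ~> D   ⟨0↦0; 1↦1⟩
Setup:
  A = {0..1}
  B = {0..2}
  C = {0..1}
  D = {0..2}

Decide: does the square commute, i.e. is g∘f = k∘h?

Answer: COMMUTES

Work:
1) trace f;g:
  0 f~>2 g~>1
  1 f~>0 g~>0
  composite₁ = ⟨0↦1; 1↦0⟩
2) trace h;k:
  0 h~>1 k~>1
  1 h~>0 k~>0
  composite₂ = ⟨0↦1; 1↦0⟩
Equal? YES — commutes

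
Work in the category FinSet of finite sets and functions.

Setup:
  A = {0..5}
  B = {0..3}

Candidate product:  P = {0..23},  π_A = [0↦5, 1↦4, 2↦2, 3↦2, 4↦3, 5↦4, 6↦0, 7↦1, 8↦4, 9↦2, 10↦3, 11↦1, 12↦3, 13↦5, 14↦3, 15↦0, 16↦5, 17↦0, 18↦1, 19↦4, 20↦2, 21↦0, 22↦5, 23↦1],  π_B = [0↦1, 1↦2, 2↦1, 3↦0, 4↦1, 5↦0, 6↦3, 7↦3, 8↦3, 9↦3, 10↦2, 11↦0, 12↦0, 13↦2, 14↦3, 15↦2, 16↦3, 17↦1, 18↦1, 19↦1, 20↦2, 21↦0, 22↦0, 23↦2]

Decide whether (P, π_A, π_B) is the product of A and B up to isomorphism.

Answer: VALID PRODUCT

Work:
|A|·|B| = 6·4 = 24;  |P| = 24
Check the pairing map k ↦ (π_A(k), π_B(k)):
  0 ↦ (5,1)
  1 ↦ (4,2)
  2 ↦ (2,1)
  3 ↦ (2,0)
  4 ↦ (3,1)
  5 ↦ (4,0)
  6 ↦ (0,3)
  7 ↦ (1,3)
  8 ↦ (4,3)
  9 ↦ (2,3)
  10 ↦ (3,2)
  11 ↦ (1,0)
  12 ↦ (3,0)
  13 ↦ (5,2)
  14 ↦ (3,3)
  15 ↦ (0,2)
  16 ↦ (5,3)
  17 ↦ (0,1)
  18 ↦ (1,1)
  19 ↦ (4,1)
  20 ↦ (2,2)
  21 ↦ (0,0)
  22 ↦ (5,0)
  23 ↦ (1,2)
distinct pairs in image: 24 / 24 needed
  → bijection onto A×B; projections well-typed.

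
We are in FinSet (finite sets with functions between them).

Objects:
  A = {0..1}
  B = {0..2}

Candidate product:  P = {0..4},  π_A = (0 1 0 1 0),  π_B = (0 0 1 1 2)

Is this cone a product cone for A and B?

|A|·|B| = 2·3 = 6;  |P| = 5
  → cardinalities differ; no bijection possible.

Answer: NOT A VALID PRODUCT — |P|=5 ≠ |A|·|B|=6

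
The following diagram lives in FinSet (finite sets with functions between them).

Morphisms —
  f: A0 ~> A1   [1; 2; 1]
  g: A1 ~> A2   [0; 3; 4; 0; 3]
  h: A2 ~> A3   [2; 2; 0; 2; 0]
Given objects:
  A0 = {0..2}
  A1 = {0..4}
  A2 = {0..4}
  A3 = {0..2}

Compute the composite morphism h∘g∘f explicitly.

  0 f~>1 g~>3 h~>2
  1 f~>2 g~>4 h~>0
  2 f~>1 g~>3 h~>2
⟦path⟧: [2; 0; 2]

Answer: [2; 0; 2]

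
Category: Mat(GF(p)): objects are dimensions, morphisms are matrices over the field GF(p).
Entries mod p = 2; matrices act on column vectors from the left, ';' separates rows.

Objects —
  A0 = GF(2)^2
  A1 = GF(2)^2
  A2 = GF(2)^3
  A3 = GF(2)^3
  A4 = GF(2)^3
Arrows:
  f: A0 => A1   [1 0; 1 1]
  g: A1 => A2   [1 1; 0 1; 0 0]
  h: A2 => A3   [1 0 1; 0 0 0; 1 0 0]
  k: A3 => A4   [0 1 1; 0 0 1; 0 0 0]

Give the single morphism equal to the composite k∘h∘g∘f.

Answer: [0 1; 0 1; 0 0]

Work:
  e0=[1,0] f=>[1,1] g=>[0,1,0] h=>[0,0,0] k=>[0,0,0]
  e1=[0,1] f=>[0,1] g=>[1,1,0] h=>[1,0,1] k=>[1,1,0]
composite: [0 1; 0 1; 0 0]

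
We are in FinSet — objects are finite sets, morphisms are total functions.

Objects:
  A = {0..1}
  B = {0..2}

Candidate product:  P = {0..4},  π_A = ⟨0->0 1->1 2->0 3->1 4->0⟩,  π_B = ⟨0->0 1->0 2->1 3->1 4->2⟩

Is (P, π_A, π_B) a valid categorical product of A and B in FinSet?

Answer: NOT A VALID PRODUCT — |P|=5 ≠ |A|·|B|=6

Derivation:
|A|·|B| = 2·3 = 6;  |P| = 5
  → cardinalities differ; no bijection possible.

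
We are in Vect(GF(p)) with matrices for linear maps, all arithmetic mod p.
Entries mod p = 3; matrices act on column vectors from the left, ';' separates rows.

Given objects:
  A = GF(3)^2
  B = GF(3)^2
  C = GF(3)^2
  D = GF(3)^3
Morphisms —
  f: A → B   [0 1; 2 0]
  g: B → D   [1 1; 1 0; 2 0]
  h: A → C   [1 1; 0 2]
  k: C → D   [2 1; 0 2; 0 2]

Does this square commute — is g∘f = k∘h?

Answer: DOES NOT COMMUTE

Work:
Along f;g (path 1):
  e0=(1,0) f→(0,2) g→(2,0,0)
  e1=(0,1) f→(1,0) g→(1,1,2)
  result₁ = [2 1; 0 1; 0 2]
Along h;k (path 2):
  e0=(1,0) h→(1,0) k→(2,0,0)
  e1=(0,1) h→(1,2) k→(1,1,1)
  result₂ = [2 1; 0 1; 0 1]
Equal? differ; not commutative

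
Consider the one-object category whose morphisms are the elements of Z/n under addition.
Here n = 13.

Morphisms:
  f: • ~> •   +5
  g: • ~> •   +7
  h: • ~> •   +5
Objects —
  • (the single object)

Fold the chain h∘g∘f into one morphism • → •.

Answer: +4

Derivation:
  0 +5≡5 +7≡12 +5≡4  (mod 13)
composite: +4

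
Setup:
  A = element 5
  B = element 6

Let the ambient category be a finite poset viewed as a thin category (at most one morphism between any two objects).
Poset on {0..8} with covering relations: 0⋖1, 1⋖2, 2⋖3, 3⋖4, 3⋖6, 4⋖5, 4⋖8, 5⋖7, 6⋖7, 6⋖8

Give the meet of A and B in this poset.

Answer: A∧B = 3

Trace:
{x : x≤A ∧ x≤B} = {0,1,2,3}  (A=5, B=6)
  0 ≤ 3
  1 ≤ 3
  2 ≤ 3
  3 ≤ 3
glb = 3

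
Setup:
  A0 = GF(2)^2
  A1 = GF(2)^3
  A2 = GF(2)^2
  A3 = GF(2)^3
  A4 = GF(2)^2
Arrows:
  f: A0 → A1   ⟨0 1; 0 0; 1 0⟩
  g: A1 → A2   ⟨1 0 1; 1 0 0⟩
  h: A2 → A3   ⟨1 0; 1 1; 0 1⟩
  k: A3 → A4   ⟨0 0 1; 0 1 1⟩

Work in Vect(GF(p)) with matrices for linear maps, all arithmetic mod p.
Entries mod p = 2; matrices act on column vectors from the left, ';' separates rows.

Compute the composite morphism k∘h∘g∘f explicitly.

Answer: ⟨0 1; 1 1⟩

Work:
  e0=[1,0] f→[0,0,1] g→[1,0] h→[1,1,0] k→[0,1]
  e1=[0,1] f→[1,0,0] g→[1,1] h→[1,0,1] k→[1,1]
⟦path⟧: ⟨0 1; 1 1⟩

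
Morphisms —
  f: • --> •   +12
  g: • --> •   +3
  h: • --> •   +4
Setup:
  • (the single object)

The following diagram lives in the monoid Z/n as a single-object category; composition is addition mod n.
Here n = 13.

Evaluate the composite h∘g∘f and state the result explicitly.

  0 +12≡12 +3≡2 +4≡6  (mod 13)
result: +6

Answer: +6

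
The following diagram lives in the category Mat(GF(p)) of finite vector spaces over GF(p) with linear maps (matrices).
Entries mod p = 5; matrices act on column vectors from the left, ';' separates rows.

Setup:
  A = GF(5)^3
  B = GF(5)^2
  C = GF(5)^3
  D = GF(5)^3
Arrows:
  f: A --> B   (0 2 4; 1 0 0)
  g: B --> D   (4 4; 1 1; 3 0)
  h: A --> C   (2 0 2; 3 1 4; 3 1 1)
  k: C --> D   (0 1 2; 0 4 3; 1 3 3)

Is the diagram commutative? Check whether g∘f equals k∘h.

1) trace f;g:
  e0=(1,0,0) f-->(0,1) g-->(4,1,0)
  e1=(0,1,0) f-->(2,0) g-->(3,2,1)
  e2=(0,0,1) f-->(4,0) g-->(1,4,2)
  result₁ = (4 3 1; 1 2 4; 0 1 2)
2) trace h;k:
  e0=(1,0,0) h-->(2,3,3) k-->(4,1,0)
  e1=(0,1,0) h-->(0,1,1) k-->(3,2,1)
  e2=(0,0,1) h-->(2,4,1) k-->(1,4,2)
  result₂ = (4 3 1; 1 2 4; 0 1 2)
Equal? same morphism ✓

Answer: COMMUTES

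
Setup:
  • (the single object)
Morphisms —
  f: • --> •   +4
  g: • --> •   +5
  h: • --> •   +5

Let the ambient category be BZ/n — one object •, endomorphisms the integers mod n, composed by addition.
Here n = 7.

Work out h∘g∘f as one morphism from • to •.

  0 +4≡4 +5≡2 +5≡0  (mod 7)
composite: +0

Answer: +0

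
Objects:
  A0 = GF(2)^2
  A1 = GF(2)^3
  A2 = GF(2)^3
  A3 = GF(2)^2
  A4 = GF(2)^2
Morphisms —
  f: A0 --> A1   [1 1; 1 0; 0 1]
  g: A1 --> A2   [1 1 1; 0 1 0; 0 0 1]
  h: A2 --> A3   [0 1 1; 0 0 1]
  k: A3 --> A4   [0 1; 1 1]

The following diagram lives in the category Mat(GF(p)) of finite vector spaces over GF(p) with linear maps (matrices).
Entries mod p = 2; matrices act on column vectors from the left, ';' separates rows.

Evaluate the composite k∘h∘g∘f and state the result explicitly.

  e0=⟨1,0⟩ f-->⟨1,1,0⟩ g-->⟨0,1,0⟩ h-->⟨1,0⟩ k-->⟨0,1⟩
  e1=⟨0,1⟩ f-->⟨1,0,1⟩ g-->⟨0,0,1⟩ h-->⟨1,1⟩ k-->⟨1,0⟩
composite: [0 1; 1 0]

Answer: [0 1; 1 0]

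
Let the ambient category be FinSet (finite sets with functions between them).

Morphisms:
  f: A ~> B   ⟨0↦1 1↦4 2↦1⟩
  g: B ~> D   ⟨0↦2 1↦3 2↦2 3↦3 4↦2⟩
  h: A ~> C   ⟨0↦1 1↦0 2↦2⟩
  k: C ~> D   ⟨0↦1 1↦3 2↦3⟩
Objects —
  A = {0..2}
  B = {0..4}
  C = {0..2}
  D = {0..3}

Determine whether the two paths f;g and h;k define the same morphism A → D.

1) trace f;g:
  0 f~>1 g~>3
  1 f~>4 g~>2
  2 f~>1 g~>3
  result₁ = ⟨0↦3 1↦2 2↦3⟩
2) trace h;k:
  0 h~>1 k~>3
  1 h~>0 k~>1
  2 h~>2 k~>3
  result₂ = ⟨0↦3 1↦1 2↦3⟩
Equal? distinct morphisms ✗

Answer: DOES NOT COMMUTE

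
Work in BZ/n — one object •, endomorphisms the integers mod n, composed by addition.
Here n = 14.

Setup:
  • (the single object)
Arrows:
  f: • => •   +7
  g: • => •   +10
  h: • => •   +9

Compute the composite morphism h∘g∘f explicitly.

  0 +7≡7 +10≡3 +9≡12  (mod 14)
result: +12

Answer: +12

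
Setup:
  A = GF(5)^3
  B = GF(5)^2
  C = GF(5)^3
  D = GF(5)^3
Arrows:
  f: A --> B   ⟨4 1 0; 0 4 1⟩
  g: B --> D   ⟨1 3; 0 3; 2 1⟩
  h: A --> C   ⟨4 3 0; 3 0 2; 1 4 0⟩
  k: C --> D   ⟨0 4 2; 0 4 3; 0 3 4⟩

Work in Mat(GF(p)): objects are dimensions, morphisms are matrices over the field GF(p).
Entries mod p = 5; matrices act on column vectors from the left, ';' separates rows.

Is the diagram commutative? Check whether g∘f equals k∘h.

Answer: COMMUTES

Trace:
Path 1 = f;g:
  e0=[1,0,0] f-->[4,0] g-->[4,0,3]
  e1=[0,1,0] f-->[1,4] g-->[3,2,1]
  e2=[0,0,1] f-->[0,1] g-->[3,3,1]
  result₁ = ⟨4 3 3; 0 2 3; 3 1 1⟩
Path 2 = h;k:
  e0=[1,0,0] h-->[4,3,1] k-->[4,0,3]
  e1=[0,1,0] h-->[3,0,4] k-->[3,2,1]
  e2=[0,0,1] h-->[0,2,0] k-->[3,3,1]
  result₂ = ⟨4 3 3; 0 2 3; 3 1 1⟩
Equal? same morphism ✓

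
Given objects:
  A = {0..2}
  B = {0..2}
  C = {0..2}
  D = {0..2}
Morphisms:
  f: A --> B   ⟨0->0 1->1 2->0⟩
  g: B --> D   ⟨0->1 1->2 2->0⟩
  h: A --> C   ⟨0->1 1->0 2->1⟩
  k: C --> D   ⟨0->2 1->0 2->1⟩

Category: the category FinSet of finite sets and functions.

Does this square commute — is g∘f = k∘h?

Path 1 = f;g:
  0 f-->0 g-->1
  1 f-->1 g-->2
  2 f-->0 g-->1
  composite₁ = ⟨0->1 1->2 2->1⟩
Path 2 = h;k:
  0 h-->1 k-->0
  1 h-->0 k-->2
  2 h-->1 k-->0
  composite₂ = ⟨0->0 1->2 2->0⟩
Equal? NO — does not commute

Answer: DOES NOT COMMUTE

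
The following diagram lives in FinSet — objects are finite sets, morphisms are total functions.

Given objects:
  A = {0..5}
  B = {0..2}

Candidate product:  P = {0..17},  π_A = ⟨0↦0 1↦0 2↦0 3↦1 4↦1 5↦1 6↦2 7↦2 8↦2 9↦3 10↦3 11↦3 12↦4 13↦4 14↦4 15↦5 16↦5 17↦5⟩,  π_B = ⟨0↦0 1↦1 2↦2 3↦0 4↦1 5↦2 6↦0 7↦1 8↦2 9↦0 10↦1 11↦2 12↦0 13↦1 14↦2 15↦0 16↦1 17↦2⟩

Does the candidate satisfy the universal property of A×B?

Answer: VALID PRODUCT

Trace:
|A|·|B| = 6·3 = 18;  |P| = 18
Check the pairing map k ↦ (π_A(k), π_B(k)):
  0 ↦ (0,0)
  1 ↦ (0,1)
  2 ↦ (0,2)
  3 ↦ (1,0)
  4 ↦ (1,1)
  5 ↦ (1,2)
  6 ↦ (2,0)
  7 ↦ (2,1)
  8 ↦ (2,2)
  9 ↦ (3,0)
  10 ↦ (3,1)
  11 ↦ (3,2)
  12 ↦ (4,0)
  13 ↦ (4,1)
  14 ↦ (4,2)
  15 ↦ (5,0)
  16 ↦ (5,1)
  17 ↦ (5,2)
distinct pairs in image: 18 / 18 needed
  → bijection onto A×B; projections well-typed.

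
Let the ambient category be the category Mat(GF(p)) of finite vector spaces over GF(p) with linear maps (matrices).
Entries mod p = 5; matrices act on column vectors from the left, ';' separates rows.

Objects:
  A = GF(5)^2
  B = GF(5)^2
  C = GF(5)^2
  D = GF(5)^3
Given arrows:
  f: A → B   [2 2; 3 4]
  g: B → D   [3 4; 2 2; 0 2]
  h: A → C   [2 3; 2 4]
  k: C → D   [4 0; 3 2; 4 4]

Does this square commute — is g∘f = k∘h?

Along f;g (path 1):
  e0=⟨1,0⟩ f→⟨2,3⟩ g→⟨3,0,1⟩
  e1=⟨0,1⟩ f→⟨2,4⟩ g→⟨2,2,3⟩
  composite₁ = [3 2; 0 2; 1 3]
Along h;k (path 2):
  e0=⟨1,0⟩ h→⟨2,2⟩ k→⟨3,0,1⟩
  e1=⟨0,1⟩ h→⟨3,4⟩ k→⟨2,2,3⟩
  composite₂ = [3 2; 0 2; 1 3]
Equal? same morphism ✓

Answer: COMMUTES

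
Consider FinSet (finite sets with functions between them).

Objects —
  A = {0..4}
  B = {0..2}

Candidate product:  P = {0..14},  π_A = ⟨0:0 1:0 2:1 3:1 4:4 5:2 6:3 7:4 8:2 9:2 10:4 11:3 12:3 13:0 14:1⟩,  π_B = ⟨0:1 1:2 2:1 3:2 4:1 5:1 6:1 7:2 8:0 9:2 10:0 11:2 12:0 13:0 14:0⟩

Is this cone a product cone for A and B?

Answer: VALID PRODUCT

Trace:
|A|·|B| = 5·3 = 15;  |P| = 15
Check the pairing map k ↦ (π_A(k), π_B(k)):
  0 : (0,1)
  1 : (0,2)
  2 : (1,1)
  3 : (1,2)
  4 : (4,1)
  5 : (2,1)
  6 : (3,1)
  7 : (4,2)
  8 : (2,0)
  9 : (2,2)
  10 : (4,0)
  11 : (3,2)
  12 : (3,0)
  13 : (0,0)
  14 : (1,0)
distinct pairs in image: 15 / 15 needed
  → bijection onto A×B; projections well-typed.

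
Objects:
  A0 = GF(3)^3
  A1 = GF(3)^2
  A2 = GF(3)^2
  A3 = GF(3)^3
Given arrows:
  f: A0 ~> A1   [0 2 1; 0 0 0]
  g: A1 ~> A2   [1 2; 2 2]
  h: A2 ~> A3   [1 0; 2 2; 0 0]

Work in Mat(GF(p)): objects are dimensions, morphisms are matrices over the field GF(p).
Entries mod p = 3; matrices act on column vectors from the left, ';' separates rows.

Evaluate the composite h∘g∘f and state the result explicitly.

Answer: [0 2 1; 0 0 0; 0 0 0]

Derivation:
  e0=(1,0,0) f~>(0,0) g~>(0,0) h~>(0,0,0)
  e1=(0,1,0) f~>(2,0) g~>(2,1) h~>(2,0,0)
  e2=(0,0,1) f~>(1,0) g~>(1,2) h~>(1,0,0)
result: [0 2 1; 0 0 0; 0 0 0]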